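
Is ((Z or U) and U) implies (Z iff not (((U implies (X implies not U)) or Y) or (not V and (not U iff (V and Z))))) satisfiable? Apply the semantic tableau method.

Satisfiable

Initial set: {(((Z or U) and U) implies (Z iff not (((U implies (X implies not U)) or Y) or (not V and (not U iff (V and Z))))))}.
(((Z or U) and U) implies (Z iff not (((U implies (X implies not U)) or Y) or (not V and (not U iff (V and Z)))))): β-rule — branch into not ((Z or U) and U)  //  (Z iff not (((U implies (X implies not U)) or Y) or (not V and (not U iff (V and Z))))).
  branch 1 (add not ((Z or U) and U)):
    not ((Z or U) and U): β-rule — branch into not (Z or U)  //  not U.
      branch 1.1 (add not (Z or U)):
        not (Z or U): α-rule — add not Z, not U.
        ○ open, literals {U=0, Z=0}.
      branch 1.2 (add not U):
        ○ open, literals {U=0}.
  branch 2 (add (Z iff not (((U implies (X implies not U)) or Y) or (not V and (not U iff (V and Z)))))):
    (Z iff not (((U implies (X implies not U)) or Y) or (not V and (not U iff (V and Z))))): β-rule — branch into Z, not (((U implies (X implies not U)) or Y) or (not V and (not U iff (V and Z))))  //  not Z, not not (((U implies (X implies not U)) or Y) or (not V and (not U iff (V and Z)))).
      branch 2.1 (add Z, not (((U implies (X implies not U)) or Y) or (not V and (not U iff (V and Z))))):
        not (((U implies (X implies not U)) or Y) or (not V and (not U iff (V and Z)))): α-rule — add not ((U implies (X implies not U)) or Y), not (not V and (not U iff (V and Z))).
        not ((U implies (X implies not U)) or Y): α-rule — add not (U implies (X implies not U)), not Y.
        not (U implies (X implies not U)): α-rule — add U, not (X implies not U).
        not (X implies not U): α-rule — add X, not not U.
        not (not V and (not U iff (V and Z))): β-rule — branch into not not V  //  not (not U iff (V and Z)).
          branch 2.1.1 (add not not V):
            ○ open, literals {U=1, V=1, X=1, Y=0, Z=1}.
          branch 2.1.2 (add not (not U iff (V and Z))):
            not (not U iff (V and Z)): β-rule — branch into not U, not (V and Z)  //  not not U, (V and Z).
              branch 2.1.2.1 (add not U, not (V and Z)):
                × closes — contains both U and not U.
              branch 2.1.2.2 (add not not U, (V and Z)):
                (V and Z): α-rule — add V, Z.
                ○ open, literals {U=1, V=1, X=1, Y=0, Z=1}.
      branch 2.2 (add not Z, not not (((U implies (X implies not U)) or Y) or (not V and (not U iff (V and Z))))):
        not not (((U implies (X implies not U)) or Y) or (not V and (not U iff (V and Z)))): β-rule — branch into ((U implies (X implies not U)) or Y)  //  (not V and (not U iff (V and Z))).
          branch 2.2.1 (add ((U implies (X implies not U)) or Y)):
            ((U implies (X implies not U)) or Y): β-rule — branch into (U implies (X implies not U))  //  Y.
              branch 2.2.1.1 (add (U implies (X implies not U))):
                (U implies (X implies not U)): β-rule — branch into not U  //  (X implies not U).
                  branch 2.2.1.1.1 (add not U):
                    ○ open, literals {U=0, Z=0}.
                  branch 2.2.1.1.2 (add (X implies not U)):
                    (X implies not U): β-rule — branch into not X  //  not U.
                      branch 2.2.1.1.2.1 (add not X):
                        ○ open, literals {X=0, Z=0}.
                      branch 2.2.1.1.2.2 (add not U):
                        ○ open, literals {U=0, Z=0}.
              branch 2.2.1.2 (add Y):
                ○ open, literals {Y=1, Z=0}.
          branch 2.2.2 (add (not V and (not U iff (V and Z)))):
            (not V and (not U iff (V and Z))): α-rule — add not V, (not U iff (V and Z)).
            (not U iff (V and Z)): β-rule — branch into not U, (V and Z)  //  not not U, not (V and Z).
              branch 2.2.2.1 (add not U, (V and Z)):
                (V and Z): α-rule — add V, Z.
                × closes — contains both V and not V.
              branch 2.2.2.2 (add not not U, not (V and Z)):
                not (V and Z): β-rule — branch into not V  //  not Z.
                  branch 2.2.2.2.1 (add not V):
                    ○ open, literals {U=1, V=0, Z=0}.
                  branch 2.2.2.2.2 (add not Z):
                    ○ open, literals {U=1, V=0, Z=0}.
2 branches closed, 10 open.
An open branch gives a satisfying assignment: U=0, Z=0.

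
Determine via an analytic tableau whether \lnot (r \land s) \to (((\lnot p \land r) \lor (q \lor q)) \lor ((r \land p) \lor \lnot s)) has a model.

Initial set: {T (\lnot (r \land s) \to (((\lnot p \land r) \lor (q \lor q)) \lor ((r \land p) \lor \lnot s)))}.
T (\lnot (r \land s) \to (((\lnot p \land r) \lor (q \lor q)) \lor ((r \land p) \lor \lnot s))): β-rule — branch into F \lnot (r \land s)  //  T (((\lnot p \land r) \lor (q \lor q)) \lor ((r \land p) \lor \lnot s)).
  branch 1 (add F \lnot (r \land s)):
    F \lnot (r \land s): α-rule — add T r, T s.
    ○ open, literals {r=T, s=T}.
  branch 2 (add T (((\lnot p \land r) \lor (q \lor q)) \lor ((r \land p) \lor \lnot s))):
    T (((\lnot p \land r) \lor (q \lor q)) \lor ((r \land p) \lor \lnot s)): β-rule — branch into T ((\lnot p \land r) \lor (q \lor q))  //  T ((r \land p) \lor \lnot s).
      branch 2.1 (add T ((\lnot p \land r) \lor (q \lor q))):
        T ((\lnot p \land r) \lor (q \lor q)): β-rule — branch into T (\lnot p \land r)  //  T (q \lor q).
          branch 2.1.1 (add T (\lnot p \land r)):
            T (\lnot p \land r): α-rule — add T \lnot p, T r.
            ○ open, literals {p=F, r=T}.
          branch 2.1.2 (add T (q \lor q)):
            T (q \lor q): β-rule — branch into T q  //  T q.
              branch 2.1.2.1 (add T q):
                ○ open, literals {q=T}.
              branch 2.1.2.2 (add T q):
                ○ open, literals {q=T}.
      branch 2.2 (add T ((r \land p) \lor \lnot s)):
        T ((r \land p) \lor \lnot s): β-rule — branch into T (r \land p)  //  T \lnot s.
          branch 2.2.1 (add T (r \land p)):
            T (r \land p): α-rule — add T r, T p.
            ○ open, literals {p=T, r=T}.
          branch 2.2.2 (add T \lnot s):
            ○ open, literals {s=F}.
0 branches closed, 6 open.
An open branch gives a satisfying assignment: r=T, s=T.

Satisfiable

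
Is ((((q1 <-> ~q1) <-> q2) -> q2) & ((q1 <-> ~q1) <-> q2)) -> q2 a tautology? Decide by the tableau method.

Assume the negation and expand:
Initial set: {~(((((q1 <-> ~q1) <-> q2) -> q2) & ((q1 <-> ~q1) <-> q2)) -> q2)}.
~(((((q1 <-> ~q1) <-> q2) -> q2) & ((q1 <-> ~q1) <-> q2)) -> q2): α-rule — add ((((q1 <-> ~q1) <-> q2) -> q2) & ((q1 <-> ~q1) <-> q2)), ~q2.
((((q1 <-> ~q1) <-> q2) -> q2) & ((q1 <-> ~q1) <-> q2)): α-rule — add (((q1 <-> ~q1) <-> q2) -> q2), ((q1 <-> ~q1) <-> q2).
(((q1 <-> ~q1) <-> q2) -> q2): β-rule — branch into ~((q1 <-> ~q1) <-> q2)  //  q2.
  branch 1 (add ~((q1 <-> ~q1) <-> q2)):
    ((q1 <-> ~q1) <-> q2): β-rule — branch into (q1 <-> ~q1), q2  //  ~(q1 <-> ~q1), ~q2.
      branch 1.1 (add (q1 <-> ~q1), q2):
        × closes — contains both q2 and ~q2.
      branch 1.2 (add ~(q1 <-> ~q1), ~q2):
        ~((q1 <-> ~q1) <-> q2): β-rule — branch into (q1 <-> ~q1), ~q2  //  ~(q1 <-> ~q1), q2.
          branch 1.2.1 (add (q1 <-> ~q1), ~q2):
            ~(q1 <-> ~q1): β-rule — branch into q1, ~~q1  //  ~q1, ~q1.
              branch 1.2.1.1 (add q1, ~~q1):
                (q1 <-> ~q1): β-rule — branch into q1, ~q1  //  ~q1, ~~q1.
                  branch 1.2.1.1.1 (add q1, ~q1):
                    × closes — contains both q1 and ~q1.
                  branch 1.2.1.1.2 (add ~q1, ~~q1):
                    × closes — contains both q1 and ~q1.
              branch 1.2.1.2 (add ~q1, ~q1):
                (q1 <-> ~q1): β-rule — branch into q1, ~q1  //  ~q1, ~~q1.
                  branch 1.2.1.2.1 (add q1, ~q1):
                    × closes — contains both q1 and ~q1.
                  branch 1.2.1.2.2 (add ~q1, ~~q1):
                    × closes — contains both q1 and ~q1.
          branch 1.2.2 (add ~(q1 <-> ~q1), q2):
            × closes — contains both q2 and ~q2.
  branch 2 (add q2):
    × closes — contains both q2 and ~q2.
All 7 branches close.
Every branch closed, so the negation is unsatisfiable and the formula is valid.

Valid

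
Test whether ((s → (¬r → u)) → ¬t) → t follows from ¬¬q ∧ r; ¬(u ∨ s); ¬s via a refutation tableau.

No

Initial set: {(¬¬q ∧ r); ¬(u ∨ s); ¬s; ¬(((s → (¬r → u)) → ¬t) → t)}.
(¬¬q ∧ r): α-rule — add ¬¬q, r.
¬(u ∨ s): α-rule — add ¬u, ¬s.
¬(((s → (¬r → u)) → ¬t) → t): α-rule — add ((s → (¬r → u)) → ¬t), ¬t.
¬¬q: drop double negation, giving q.
((s → (¬r → u)) → ¬t): β-rule — branch into ¬(s → (¬r → u))  //  ¬t.
  branch 1 (add ¬(s → (¬r → u))):
    ¬(s → (¬r → u)): α-rule — add s, ¬(¬r → u).
    × closes — contains both s and ¬s.
  branch 2 (add ¬t):
    ○ open, literals {q=T, r=T, s=F, t=F, u=F}.
1 branch closed, 1 open.
An open branch gives a countermodel: q=T, r=T, s=F, t=F, u=F (unmentioned atoms arbitrary); the premises hold there but the conclusion fails.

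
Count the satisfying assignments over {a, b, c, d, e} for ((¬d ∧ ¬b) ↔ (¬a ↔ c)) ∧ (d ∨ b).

12

Initial set: {(((¬d ∧ ¬b) ↔ (¬a ↔ c)) ∧ (d ∨ b))}.
(((¬d ∧ ¬b) ↔ (¬a ↔ c)) ∧ (d ∨ b)): α-rule — add ((¬d ∧ ¬b) ↔ (¬a ↔ c)), (d ∨ b).
((¬d ∧ ¬b) ↔ (¬a ↔ c)): β-rule — branch into (¬d ∧ ¬b), (¬a ↔ c)  //  ¬(¬d ∧ ¬b), ¬(¬a ↔ c).
  branch 1 (add (¬d ∧ ¬b), (¬a ↔ c)):
    (¬d ∧ ¬b): α-rule — add ¬d, ¬b.
    (d ∨ b): β-rule — branch into d  //  b.
      branch 1.1 (add d):
        × closes — contains both d and ¬d.
      branch 1.2 (add b):
        × closes — contains both b and ¬b.
  branch 2 (add ¬(¬d ∧ ¬b), ¬(¬a ↔ c)):
    (d ∨ b): β-rule — branch into d  //  b.
      branch 2.1 (add d):
        ¬(¬d ∧ ¬b): β-rule — branch into ¬¬d  //  ¬¬b.
          branch 2.1.1 (add ¬¬d):
            ¬(¬a ↔ c): β-rule — branch into ¬a, ¬c  //  ¬¬a, c.
              branch 2.1.1.1 (add ¬a, ¬c):
                ○ open, literals {a=F, c=F, d=T}.
              branch 2.1.1.2 (add ¬¬a, c):
                ○ open, literals {a=T, c=T, d=T}.
          branch 2.1.2 (add ¬¬b):
            ¬(¬a ↔ c): β-rule — branch into ¬a, ¬c  //  ¬¬a, c.
              branch 2.1.2.1 (add ¬a, ¬c):
                ○ open, literals {a=F, b=T, c=F, d=T}.
              branch 2.1.2.2 (add ¬¬a, c):
                ○ open, literals {a=T, b=T, c=T, d=T}.
      branch 2.2 (add b):
        ¬(¬d ∧ ¬b): β-rule — branch into ¬¬d  //  ¬¬b.
          branch 2.2.1 (add ¬¬d):
            ¬(¬a ↔ c): β-rule — branch into ¬a, ¬c  //  ¬¬a, c.
              branch 2.2.1.1 (add ¬a, ¬c):
                ○ open, literals {a=F, b=T, c=F, d=T}.
              branch 2.2.1.2 (add ¬¬a, c):
                ○ open, literals {a=T, b=T, c=T, d=T}.
          branch 2.2.2 (add ¬¬b):
            ¬(¬a ↔ c): β-rule — branch into ¬a, ¬c  //  ¬¬a, c.
              branch 2.2.2.1 (add ¬a, ¬c):
                ○ open, literals {a=F, b=T, c=F}.
              branch 2.2.2.2 (add ¬¬a, c):
                ○ open, literals {a=T, b=T, c=T}.
2 branches closed, 8 open.
Each open branch fixes some atoms; the unmentioned ones are free. Counting distinct full assignments: branch {a=F, c=F, d=T} (b, e) contributes 4 new; branch {a=T, c=T, d=T} (b, e) contributes 4 new; branch {a=F, b=T, c=F, d=T} (e) contributes 0 new; branch {a=T, b=T, c=T, d=T} (e) contributes 0 new; branch {a=F, b=T, c=F, d=T} (e) contributes 0 new; branch {a=T, b=T, c=T, d=T} (e) contributes 0 new; branch {a=F, b=T, c=F} (d, e) contributes 2 new; branch {a=T, b=T, c=T} (d, e) contributes 2 new. Total: 12.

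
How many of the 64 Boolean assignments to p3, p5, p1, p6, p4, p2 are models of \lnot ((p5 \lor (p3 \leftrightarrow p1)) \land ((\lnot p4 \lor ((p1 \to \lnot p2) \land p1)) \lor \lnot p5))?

28

Initial set: {\lnot ((p5 \lor (p3 \leftrightarrow p1)) \land ((\lnot p4 \lor ((p1 \to \lnot p2) \land p1)) \lor \lnot p5))}.
\lnot ((p5 \lor (p3 \leftrightarrow p1)) \land ((\lnot p4 \lor ((p1 \to \lnot p2) \land p1)) \lor \lnot p5)): β-rule — branch into \lnot (p5 \lor (p3 \leftrightarrow p1))  //  \lnot ((\lnot p4 \lor ((p1 \to \lnot p2) \land p1)) \lor \lnot p5).
  branch 1 (add \lnot (p5 \lor (p3 \leftrightarrow p1))):
    \lnot (p5 \lor (p3 \leftrightarrow p1)): α-rule — add \lnot p5, \lnot (p3 \leftrightarrow p1).
    \lnot (p3 \leftrightarrow p1): β-rule — branch into p3, \lnot p1  //  \lnot p3, p1.
      branch 1.1 (add p3, \lnot p1):
        ○ open, literals {p1=0, p3=1, p5=0}.
      branch 1.2 (add \lnot p3, p1):
        ○ open, literals {p1=1, p3=0, p5=0}.
  branch 2 (add \lnot ((\lnot p4 \lor ((p1 \to \lnot p2) \land p1)) \lor \lnot p5)):
    \lnot ((\lnot p4 \lor ((p1 \to \lnot p2) \land p1)) \lor \lnot p5): α-rule — add \lnot (\lnot p4 \lor ((p1 \to \lnot p2) \land p1)), \lnot \lnot p5.
    \lnot (\lnot p4 \lor ((p1 \to \lnot p2) \land p1)): α-rule — add \lnot \lnot p4, \lnot ((p1 \to \lnot p2) \land p1).
    \lnot ((p1 \to \lnot p2) \land p1): β-rule — branch into \lnot (p1 \to \lnot p2)  //  \lnot p1.
      branch 2.1 (add \lnot (p1 \to \lnot p2)):
        \lnot (p1 \to \lnot p2): α-rule — add p1, \lnot \lnot p2.
        ○ open, literals {p1=1, p2=1, p4=1, p5=1}.
      branch 2.2 (add \lnot p1):
        ○ open, literals {p1=0, p4=1, p5=1}.
0 branches closed, 4 open.
Each open branch fixes some atoms; the unmentioned ones are free. Counting distinct full assignments: branch {p1=0, p3=1, p5=0} (p6, p4, p2) contributes 8 new; branch {p1=1, p3=0, p5=0} (p6, p4, p2) contributes 8 new; branch {p1=1, p2=1, p4=1, p5=1} (p3, p6) contributes 4 new; branch {p1=0, p4=1, p5=1} (p3, p6, p2) contributes 8 new. Total: 28.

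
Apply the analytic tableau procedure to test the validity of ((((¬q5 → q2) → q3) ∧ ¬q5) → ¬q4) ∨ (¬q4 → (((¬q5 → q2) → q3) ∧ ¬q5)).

Valid

Assume the negation and expand:
Initial set: {¬(((((¬q5 → q2) → q3) ∧ ¬q5) → ¬q4) ∨ (¬q4 → (((¬q5 → q2) → q3) ∧ ¬q5)))}.
¬(((((¬q5 → q2) → q3) ∧ ¬q5) → ¬q4) ∨ (¬q4 → (((¬q5 → q2) → q3) ∧ ¬q5))): α-rule — add ¬((((¬q5 → q2) → q3) ∧ ¬q5) → ¬q4), ¬(¬q4 → (((¬q5 → q2) → q3) ∧ ¬q5)).
¬((((¬q5 → q2) → q3) ∧ ¬q5) → ¬q4): α-rule — add (((¬q5 → q2) → q3) ∧ ¬q5), ¬¬q4.
¬(¬q4 → (((¬q5 → q2) → q3) ∧ ¬q5)): α-rule — add ¬q4, ¬(((¬q5 → q2) → q3) ∧ ¬q5).
× closes — contains both q4 and ¬q4.
All 1 branch closes.
Every branch closed, so the negation is unsatisfiable and the formula is valid.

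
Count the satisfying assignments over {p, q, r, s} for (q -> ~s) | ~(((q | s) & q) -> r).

Initial set: {T ((q -> ~s) | ~(((q | s) & q) -> r))}.
T ((q -> ~s) | ~(((q | s) & q) -> r)): β-rule — branch into T (q -> ~s)  //  T ~(((q | s) & q) -> r).
  branch 1 (add T (q -> ~s)):
    T (q -> ~s): β-rule — branch into F q  //  T ~s.
      branch 1.1 (add F q):
        ○ open, literals {q=F}.
      branch 1.2 (add T ~s):
        ○ open, literals {s=F}.
  branch 2 (add T ~(((q | s) & q) -> r)):
    T ~(((q | s) & q) -> r): α-rule — add T ((q | s) & q), F r.
    T ((q | s) & q): α-rule — add T (q | s), T q.
    T (q | s): β-rule — branch into T q  //  T s.
      branch 2.1 (add T q):
        ○ open, literals {q=T, r=F}.
      branch 2.2 (add T s):
        ○ open, literals {q=T, r=F, s=T}.
0 branches closed, 4 open.
Each open branch fixes some atoms; the unmentioned ones are free. Counting distinct full assignments: branch {q=F} (p, r, s) contributes 8 new; branch {s=F} (p, q, r) contributes 4 new; branch {q=T, r=F} (p, s) contributes 2 new; branch {q=T, r=F, s=T} (p) contributes 0 new. Total: 14.

14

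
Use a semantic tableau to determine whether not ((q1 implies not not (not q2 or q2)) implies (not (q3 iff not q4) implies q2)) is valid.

Not valid

Assume the negation and expand:
Initial set: {F not ((q1 implies not not (not q2 or q2)) implies (not (q3 iff not q4) implies q2))}.
F not ((q1 implies not not (not q2 or q2)) implies (not (q3 iff not q4) implies q2)): β-rule — branch into F (q1 implies not not (not q2 or q2))  //  T (not (q3 iff not q4) implies q2).
  branch 1 (add F (q1 implies not not (not q2 or q2))):
    F (q1 implies not not (not q2 or q2)): α-rule — add T q1, F not not (not q2 or q2).
    F not not (not q2 or q2): drop double negation, giving F (not q2 or q2).
    F (not q2 or q2): α-rule — add F not q2, F q2.
    × closes — contains both q2 and not q2.
  branch 2 (add T (not (q3 iff not q4) implies q2)):
    T (not (q3 iff not q4) implies q2): β-rule — branch into F not (q3 iff not q4)  //  T q2.
      branch 2.1 (add F not (q3 iff not q4)):
        F not (q3 iff not q4): β-rule — branch into T q3, T not q4  //  F q3, F not q4.
          branch 2.1.1 (add T q3, T not q4):
            ○ open, literals {q3=true, q4=false}.
          branch 2.1.2 (add F q3, F not q4):
            ○ open, literals {q3=false, q4=true}.
      branch 2.2 (add T q2):
        ○ open, literals {q2=true}.
1 branch closed, 3 open.
An open branch gives a countermodel: q3=true, q4=false (unmentioned atoms arbitrary); under it the original formula is false.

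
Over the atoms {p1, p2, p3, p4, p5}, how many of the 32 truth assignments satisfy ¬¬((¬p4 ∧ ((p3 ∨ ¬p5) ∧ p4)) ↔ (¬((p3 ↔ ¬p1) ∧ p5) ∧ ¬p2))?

20

Initial set: {¬¬((¬p4 ∧ ((p3 ∨ ¬p5) ∧ p4)) ↔ (¬((p3 ↔ ¬p1) ∧ p5) ∧ ¬p2))}.
¬¬((¬p4 ∧ ((p3 ∨ ¬p5) ∧ p4)) ↔ (¬((p3 ↔ ¬p1) ∧ p5) ∧ ¬p2)): drop double negation, giving ((¬p4 ∧ ((p3 ∨ ¬p5) ∧ p4)) ↔ (¬((p3 ↔ ¬p1) ∧ p5) ∧ ¬p2)).
((¬p4 ∧ ((p3 ∨ ¬p5) ∧ p4)) ↔ (¬((p3 ↔ ¬p1) ∧ p5) ∧ ¬p2)): β-rule — branch into (¬p4 ∧ ((p3 ∨ ¬p5) ∧ p4)), (¬((p3 ↔ ¬p1) ∧ p5) ∧ ¬p2)  //  ¬(¬p4 ∧ ((p3 ∨ ¬p5) ∧ p4)), ¬(¬((p3 ↔ ¬p1) ∧ p5) ∧ ¬p2).
  branch 1 (add (¬p4 ∧ ((p3 ∨ ¬p5) ∧ p4)), (¬((p3 ↔ ¬p1) ∧ p5) ∧ ¬p2)):
    (¬p4 ∧ ((p3 ∨ ¬p5) ∧ p4)): α-rule — add ¬p4, ((p3 ∨ ¬p5) ∧ p4).
    (¬((p3 ↔ ¬p1) ∧ p5) ∧ ¬p2): α-rule — add ¬((p3 ↔ ¬p1) ∧ p5), ¬p2.
    ((p3 ∨ ¬p5) ∧ p4): α-rule — add (p3 ∨ ¬p5), p4.
    × closes — contains both p4 and ¬p4.
  branch 2 (add ¬(¬p4 ∧ ((p3 ∨ ¬p5) ∧ p4)), ¬(¬((p3 ↔ ¬p1) ∧ p5) ∧ ¬p2)):
    ¬(¬p4 ∧ ((p3 ∨ ¬p5) ∧ p4)): β-rule — branch into ¬¬p4  //  ¬((p3 ∨ ¬p5) ∧ p4).
      branch 2.1 (add ¬¬p4):
        ¬(¬((p3 ↔ ¬p1) ∧ p5) ∧ ¬p2): β-rule — branch into ¬¬((p3 ↔ ¬p1) ∧ p5)  //  ¬¬p2.
          branch 2.1.1 (add ¬¬((p3 ↔ ¬p1) ∧ p5)):
            ¬¬((p3 ↔ ¬p1) ∧ p5): α-rule — add (p3 ↔ ¬p1), p5.
            (p3 ↔ ¬p1): β-rule — branch into p3, ¬p1  //  ¬p3, ¬¬p1.
              branch 2.1.1.1 (add p3, ¬p1):
                ○ open, literals {p1=F, p3=T, p4=T, p5=T}.
              branch 2.1.1.2 (add ¬p3, ¬¬p1):
                ○ open, literals {p1=T, p3=F, p4=T, p5=T}.
          branch 2.1.2 (add ¬¬p2):
            ○ open, literals {p2=T, p4=T}.
      branch 2.2 (add ¬((p3 ∨ ¬p5) ∧ p4)):
        ¬(¬((p3 ↔ ¬p1) ∧ p5) ∧ ¬p2): β-rule — branch into ¬¬((p3 ↔ ¬p1) ∧ p5)  //  ¬¬p2.
          branch 2.2.1 (add ¬¬((p3 ↔ ¬p1) ∧ p5)):
            ¬¬((p3 ↔ ¬p1) ∧ p5): α-rule — add (p3 ↔ ¬p1), p5.
            ¬((p3 ∨ ¬p5) ∧ p4): β-rule — branch into ¬(p3 ∨ ¬p5)  //  ¬p4.
              branch 2.2.1.1 (add ¬(p3 ∨ ¬p5)):
                ¬(p3 ∨ ¬p5): α-rule — add ¬p3, ¬¬p5.
                (p3 ↔ ¬p1): β-rule — branch into p3, ¬p1  //  ¬p3, ¬¬p1.
                  branch 2.2.1.1.1 (add p3, ¬p1):
                    × closes — contains both p3 and ¬p3.
                  branch 2.2.1.1.2 (add ¬p3, ¬¬p1):
                    ○ open, literals {p1=T, p3=F, p5=T}.
              branch 2.2.1.2 (add ¬p4):
                (p3 ↔ ¬p1): β-rule — branch into p3, ¬p1  //  ¬p3, ¬¬p1.
                  branch 2.2.1.2.1 (add p3, ¬p1):
                    ○ open, literals {p1=F, p3=T, p4=F, p5=T}.
                  branch 2.2.1.2.2 (add ¬p3, ¬¬p1):
                    ○ open, literals {p1=T, p3=F, p4=F, p5=T}.
          branch 2.2.2 (add ¬¬p2):
            ¬((p3 ∨ ¬p5) ∧ p4): β-rule — branch into ¬(p3 ∨ ¬p5)  //  ¬p4.
              branch 2.2.2.1 (add ¬(p3 ∨ ¬p5)):
                ¬(p3 ∨ ¬p5): α-rule — add ¬p3, ¬¬p5.
                ○ open, literals {p2=T, p3=F, p5=T}.
              branch 2.2.2.2 (add ¬p4):
                ○ open, literals {p2=T, p4=F}.
2 branches closed, 8 open.
Each open branch fixes some atoms; the unmentioned ones are free. Counting distinct full assignments: branch {p1=F, p3=T, p4=T, p5=T} (p2) contributes 2 new; branch {p1=T, p3=F, p4=T, p5=T} (p2) contributes 2 new; branch {p2=T, p4=T} (p1, p3, p5) contributes 6 new; branch {p1=T, p3=F, p5=T} (p2, p4) contributes 2 new; branch {p1=F, p3=T, p4=F, p5=T} (p2) contributes 2 new; branch {p1=T, p3=F, p4=F, p5=T} (p2) contributes 0 new; branch {p2=T, p3=F, p5=T} (p1, p4) contributes 1 new; branch {p2=T, p4=F} (p1, p3, p5) contributes 5 new. Total: 20.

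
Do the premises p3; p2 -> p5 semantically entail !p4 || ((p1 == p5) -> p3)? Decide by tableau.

Yes

Initial set: {T p3; T (p2 -> p5); F (!p4 || ((p1 == p5) -> p3))}.
F (!p4 || ((p1 == p5) -> p3)): α-rule — add F !p4, F ((p1 == p5) -> p3).
F ((p1 == p5) -> p3): α-rule — add T (p1 == p5), F p3.
× closes — contains both p3 and !p3.
All 1 branch closes.
Every branch closed, so the premises entail the conclusion.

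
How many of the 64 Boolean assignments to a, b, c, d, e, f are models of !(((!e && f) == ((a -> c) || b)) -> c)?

Initial set: {!(((!e && f) == ((a -> c) || b)) -> c)}.
!(((!e && f) == ((a -> c) || b)) -> c): α-rule — add ((!e && f) == ((a -> c) || b)), !c.
((!e && f) == ((a -> c) || b)): β-rule — branch into (!e && f), ((a -> c) || b)  //  !(!e && f), !((a -> c) || b).
  branch 1 (add (!e && f), ((a -> c) || b)):
    (!e && f): α-rule — add !e, f.
    ((a -> c) || b): β-rule — branch into (a -> c)  //  b.
      branch 1.1 (add (a -> c)):
        (a -> c): β-rule — branch into !a  //  c.
          branch 1.1.1 (add !a):
            ○ open, literals {a=F, c=F, e=F, f=T}.
          branch 1.1.2 (add c):
            × closes — contains both c and !c.
      branch 1.2 (add b):
        ○ open, literals {b=T, c=F, e=F, f=T}.
  branch 2 (add !(!e && f), !((a -> c) || b)):
    !((a -> c) || b): α-rule — add !(a -> c), !b.
    !(a -> c): α-rule — add a, !c.
    !(!e && f): β-rule — branch into !!e  //  !f.
      branch 2.1 (add !!e):
        ○ open, literals {a=T, b=F, c=F, e=T}.
      branch 2.2 (add !f):
        ○ open, literals {a=T, b=F, c=F, f=F}.
1 branch closed, 4 open.
Each open branch fixes some atoms; the unmentioned ones are free. Counting distinct full assignments: branch {a=F, c=F, e=F, f=T} (b, d) contributes 4 new; branch {b=T, c=F, e=F, f=T} (a, d) contributes 2 new; branch {a=T, b=F, c=F, e=T} (d, f) contributes 4 new; branch {a=T, b=F, c=F, f=F} (d, e) contributes 2 new. Total: 12.

12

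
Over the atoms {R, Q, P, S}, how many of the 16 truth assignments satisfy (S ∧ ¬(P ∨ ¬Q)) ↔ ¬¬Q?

Initial set: {((S ∧ ¬(P ∨ ¬Q)) ↔ ¬¬Q)}.
((S ∧ ¬(P ∨ ¬Q)) ↔ ¬¬Q): β-rule — branch into (S ∧ ¬(P ∨ ¬Q)), ¬¬Q  //  ¬(S ∧ ¬(P ∨ ¬Q)), ¬¬¬Q.
  branch 1 (add (S ∧ ¬(P ∨ ¬Q)), ¬¬Q):
    (S ∧ ¬(P ∨ ¬Q)): α-rule — add S, ¬(P ∨ ¬Q).
    ¬¬Q: drop double negation, giving Q.
    ¬(P ∨ ¬Q): α-rule — add ¬P, ¬¬Q.
    ○ open, literals {P=false, Q=true, S=true}.
  branch 2 (add ¬(S ∧ ¬(P ∨ ¬Q)), ¬¬¬Q):
    ¬¬¬Q: drop double negation, giving ¬Q.
    ¬(S ∧ ¬(P ∨ ¬Q)): β-rule — branch into ¬S  //  ¬¬(P ∨ ¬Q).
      branch 2.1 (add ¬S):
        ○ open, literals {Q=false, S=false}.
      branch 2.2 (add ¬¬(P ∨ ¬Q)):
        ¬¬(P ∨ ¬Q): β-rule — branch into P  //  ¬Q.
          branch 2.2.1 (add P):
            ○ open, literals {P=true, Q=false}.
          branch 2.2.2 (add ¬Q):
            ○ open, literals {Q=false}.
0 branches closed, 4 open.
Each open branch fixes some atoms; the unmentioned ones are free. Counting distinct full assignments: branch {P=false, Q=true, S=true} (R) contributes 2 new; branch {Q=false, S=false} (R, P) contributes 4 new; branch {P=true, Q=false} (R, S) contributes 2 new; branch {Q=false} (R, P, S) contributes 2 new. Total: 10.

10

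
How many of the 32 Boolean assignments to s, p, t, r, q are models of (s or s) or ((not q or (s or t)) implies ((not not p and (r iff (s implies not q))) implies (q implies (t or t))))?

Initial set: {((s or s) or ((not q or (s or t)) implies ((not not p and (r iff (s implies not q))) implies (q implies (t or t)))))}.
((s or s) or ((not q or (s or t)) implies ((not not p and (r iff (s implies not q))) implies (q implies (t or t))))): β-rule — branch into (s or s)  //  ((not q or (s or t)) implies ((not not p and (r iff (s implies not q))) implies (q implies (t or t)))).
  branch 1 (add (s or s)):
    (s or s): β-rule — branch into s  //  s.
      branch 1.1 (add s):
        ○ open, literals {s=1}.
      branch 1.2 (add s):
        ○ open, literals {s=1}.
  branch 2 (add ((not q or (s or t)) implies ((not not p and (r iff (s implies not q))) implies (q implies (t or t))))):
    ((not q or (s or t)) implies ((not not p and (r iff (s implies not q))) implies (q implies (t or t)))): β-rule — branch into not (not q or (s or t))  //  ((not not p and (r iff (s implies not q))) implies (q implies (t or t))).
      branch 2.1 (add not (not q or (s or t))):
        not (not q or (s or t)): α-rule — add not not q, not (s or t).
        not (s or t): α-rule — add not s, not t.
        ○ open, literals {q=1, s=0, t=0}.
      branch 2.2 (add ((not not p and (r iff (s implies not q))) implies (q implies (t or t)))):
        ((not not p and (r iff (s implies not q))) implies (q implies (t or t))): β-rule — branch into not (not not p and (r iff (s implies not q)))  //  (q implies (t or t)).
          branch 2.2.1 (add not (not not p and (r iff (s implies not q)))):
            not (not not p and (r iff (s implies not q))): β-rule — branch into not not not p  //  not (r iff (s implies not q)).
              branch 2.2.1.1 (add not not not p):
                not not not p: drop double negation, giving not p.
                ○ open, literals {p=0}.
              branch 2.2.1.2 (add not (r iff (s implies not q))):
                not (r iff (s implies not q)): β-rule — branch into r, not (s implies not q)  //  not r, (s implies not q).
                  branch 2.2.1.2.1 (add r, not (s implies not q)):
                    not (s implies not q): α-rule — add s, not not q.
                    ○ open, literals {q=1, r=1, s=1}.
                  branch 2.2.1.2.2 (add not r, (s implies not q)):
                    (s implies not q): β-rule — branch into not s  //  not q.
                      branch 2.2.1.2.2.1 (add not s):
                        ○ open, literals {r=0, s=0}.
                      branch 2.2.1.2.2.2 (add not q):
                        ○ open, literals {q=0, r=0}.
          branch 2.2.2 (add (q implies (t or t))):
            (q implies (t or t)): β-rule — branch into not q  //  (t or t).
              branch 2.2.2.1 (add not q):
                ○ open, literals {q=0}.
              branch 2.2.2.2 (add (t or t)):
                (t or t): β-rule — branch into t  //  t.
                  branch 2.2.2.2.1 (add t):
                    ○ open, literals {t=1}.
                  branch 2.2.2.2.2 (add t):
                    ○ open, literals {t=1}.
0 branches closed, 10 open.
Each open branch fixes some atoms; the unmentioned ones are free. Counting distinct full assignments: branch {s=1} (p, t, r, q) contributes 16 new; branch {s=1} (p, t, r, q) contributes 0 new; branch {q=1, s=0, t=0} (p, r) contributes 4 new; branch {p=0} (s, t, r, q) contributes 6 new; branch {q=1, r=1, s=1} (p, t) contributes 0 new; branch {r=0, s=0} (p, t, q) contributes 3 new; branch {q=0, r=0} (s, p, t) contributes 0 new; branch {q=0} (s, p, t, r) contributes 2 new; branch {t=1} (s, p, r, q) contributes 1 new; branch {t=1} (s, p, r, q) contributes 0 new. Total: 32.

32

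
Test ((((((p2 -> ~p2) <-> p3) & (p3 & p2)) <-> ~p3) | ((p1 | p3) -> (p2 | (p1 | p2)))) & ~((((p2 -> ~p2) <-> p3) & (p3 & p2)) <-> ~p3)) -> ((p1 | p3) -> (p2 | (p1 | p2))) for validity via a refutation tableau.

Assume the negation and expand:
Initial set: {~(((((((p2 -> ~p2) <-> p3) & (p3 & p2)) <-> ~p3) | ((p1 | p3) -> (p2 | (p1 | p2)))) & ~((((p2 -> ~p2) <-> p3) & (p3 & p2)) <-> ~p3)) -> ((p1 | p3) -> (p2 | (p1 | p2))))}.
~(((((((p2 -> ~p2) <-> p3) & (p3 & p2)) <-> ~p3) | ((p1 | p3) -> (p2 | (p1 | p2)))) & ~((((p2 -> ~p2) <-> p3) & (p3 & p2)) <-> ~p3)) -> ((p1 | p3) -> (p2 | (p1 | p2)))): α-rule — add ((((((p2 -> ~p2) <-> p3) & (p3 & p2)) <-> ~p3) | ((p1 | p3) -> (p2 | (p1 | p2)))) & ~((((p2 -> ~p2) <-> p3) & (p3 & p2)) <-> ~p3)), ~((p1 | p3) -> (p2 | (p1 | p2))).
((((((p2 -> ~p2) <-> p3) & (p3 & p2)) <-> ~p3) | ((p1 | p3) -> (p2 | (p1 | p2)))) & ~((((p2 -> ~p2) <-> p3) & (p3 & p2)) <-> ~p3)): α-rule — add (((((p2 -> ~p2) <-> p3) & (p3 & p2)) <-> ~p3) | ((p1 | p3) -> (p2 | (p1 | p2)))), ~((((p2 -> ~p2) <-> p3) & (p3 & p2)) <-> ~p3).
~((p1 | p3) -> (p2 | (p1 | p2))): α-rule — add (p1 | p3), ~(p2 | (p1 | p2)).
~(p2 | (p1 | p2)): α-rule — add ~p2, ~(p1 | p2).
~(p1 | p2): α-rule — add ~p1, ~p2.
(((((p2 -> ~p2) <-> p3) & (p3 & p2)) <-> ~p3) | ((p1 | p3) -> (p2 | (p1 | p2)))): β-rule — branch into ((((p2 -> ~p2) <-> p3) & (p3 & p2)) <-> ~p3)  //  ((p1 | p3) -> (p2 | (p1 | p2))).
  branch 1 (add ((((p2 -> ~p2) <-> p3) & (p3 & p2)) <-> ~p3)):
    ~((((p2 -> ~p2) <-> p3) & (p3 & p2)) <-> ~p3): β-rule — branch into (((p2 -> ~p2) <-> p3) & (p3 & p2)), ~~p3  //  ~(((p2 -> ~p2) <-> p3) & (p3 & p2)), ~p3.
      branch 1.1 (add (((p2 -> ~p2) <-> p3) & (p3 & p2)), ~~p3):
        (((p2 -> ~p2) <-> p3) & (p3 & p2)): α-rule — add ((p2 -> ~p2) <-> p3), (p3 & p2).
        (p3 & p2): α-rule — add p3, p2.
        × closes — contains both p2 and ~p2.
      branch 1.2 (add ~(((p2 -> ~p2) <-> p3) & (p3 & p2)), ~p3):
        (p1 | p3): β-rule — branch into p1  //  p3.
          branch 1.2.1 (add p1):
            × closes — contains both p1 and ~p1.
          branch 1.2.2 (add p3):
            × closes — contains both p3 and ~p3.
  branch 2 (add ((p1 | p3) -> (p2 | (p1 | p2)))):
    ~((((p2 -> ~p2) <-> p3) & (p3 & p2)) <-> ~p3): β-rule — branch into (((p2 -> ~p2) <-> p3) & (p3 & p2)), ~~p3  //  ~(((p2 -> ~p2) <-> p3) & (p3 & p2)), ~p3.
      branch 2.1 (add (((p2 -> ~p2) <-> p3) & (p3 & p2)), ~~p3):
        (((p2 -> ~p2) <-> p3) & (p3 & p2)): α-rule — add ((p2 -> ~p2) <-> p3), (p3 & p2).
        (p3 & p2): α-rule — add p3, p2.
        × closes — contains both p2 and ~p2.
      branch 2.2 (add ~(((p2 -> ~p2) <-> p3) & (p3 & p2)), ~p3):
        (p1 | p3): β-rule — branch into p1  //  p3.
          branch 2.2.1 (add p1):
            × closes — contains both p1 and ~p1.
          branch 2.2.2 (add p3):
            × closes — contains both p3 and ~p3.
All 6 branches close.
Every branch closed, so the negation is unsatisfiable and the formula is valid.

Valid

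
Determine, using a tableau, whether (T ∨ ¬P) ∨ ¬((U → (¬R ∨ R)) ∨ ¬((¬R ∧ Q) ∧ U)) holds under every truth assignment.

Assume the negation and expand:
Initial set: {¬((T ∨ ¬P) ∨ ¬((U → (¬R ∨ R)) ∨ ¬((¬R ∧ Q) ∧ U)))}.
¬((T ∨ ¬P) ∨ ¬((U → (¬R ∨ R)) ∨ ¬((¬R ∧ Q) ∧ U))): α-rule — add ¬(T ∨ ¬P), ¬¬((U → (¬R ∨ R)) ∨ ¬((¬R ∧ Q) ∧ U)).
¬(T ∨ ¬P): α-rule — add ¬T, ¬¬P.
¬¬((U → (¬R ∨ R)) ∨ ¬((¬R ∧ Q) ∧ U)): β-rule — branch into (U → (¬R ∨ R))  //  ¬((¬R ∧ Q) ∧ U).
  branch 1 (add (U → (¬R ∨ R))):
    (U → (¬R ∨ R)): β-rule — branch into ¬U  //  (¬R ∨ R).
      branch 1.1 (add ¬U):
        ○ open, literals {P=1, T=0, U=0}.
      branch 1.2 (add (¬R ∨ R)):
        (¬R ∨ R): β-rule — branch into ¬R  //  R.
          branch 1.2.1 (add ¬R):
            ○ open, literals {P=1, R=0, T=0}.
          branch 1.2.2 (add R):
            ○ open, literals {P=1, R=1, T=0}.
  branch 2 (add ¬((¬R ∧ Q) ∧ U)):
    ¬((¬R ∧ Q) ∧ U): β-rule — branch into ¬(¬R ∧ Q)  //  ¬U.
      branch 2.1 (add ¬(¬R ∧ Q)):
        ¬(¬R ∧ Q): β-rule — branch into ¬¬R  //  ¬Q.
          branch 2.1.1 (add ¬¬R):
            ○ open, literals {P=1, R=1, T=0}.
          branch 2.1.2 (add ¬Q):
            ○ open, literals {P=1, Q=0, T=0}.
      branch 2.2 (add ¬U):
        ○ open, literals {P=1, T=0, U=0}.
0 branches closed, 6 open.
An open branch gives a countermodel: P=1, T=0, U=0 (unmentioned atoms arbitrary); under it the original formula is false.

Not valid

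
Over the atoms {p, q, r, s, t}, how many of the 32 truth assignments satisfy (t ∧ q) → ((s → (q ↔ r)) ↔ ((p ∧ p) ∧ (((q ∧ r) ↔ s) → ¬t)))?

26

Initial set: {((t ∧ q) → ((s → (q ↔ r)) ↔ ((p ∧ p) ∧ (((q ∧ r) ↔ s) → ¬t))))}.
((t ∧ q) → ((s → (q ↔ r)) ↔ ((p ∧ p) ∧ (((q ∧ r) ↔ s) → ¬t)))): β-rule — branch into ¬(t ∧ q)  //  ((s → (q ↔ r)) ↔ ((p ∧ p) ∧ (((q ∧ r) ↔ s) → ¬t))).
  branch 1 (add ¬(t ∧ q)):
    ¬(t ∧ q): β-rule — branch into ¬t  //  ¬q.
      branch 1.1 (add ¬t):
        ○ open, literals {t=0}.
      branch 1.2 (add ¬q):
        ○ open, literals {q=0}.
  branch 2 (add ((s → (q ↔ r)) ↔ ((p ∧ p) ∧ (((q ∧ r) ↔ s) → ¬t)))):
    ((s → (q ↔ r)) ↔ ((p ∧ p) ∧ (((q ∧ r) ↔ s) → ¬t))): β-rule — branch into (s → (q ↔ r)), ((p ∧ p) ∧ (((q ∧ r) ↔ s) → ¬t))  //  ¬(s → (q ↔ r)), ¬((p ∧ p) ∧ (((q ∧ r) ↔ s) → ¬t)).
      branch 2.1 (add (s → (q ↔ r)), ((p ∧ p) ∧ (((q ∧ r) ↔ s) → ¬t))):
        ((p ∧ p) ∧ (((q ∧ r) ↔ s) → ¬t)): α-rule — add (p ∧ p), (((q ∧ r) ↔ s) → ¬t).
        (p ∧ p): α-rule — add p, p.
        (s → (q ↔ r)): β-rule — branch into ¬s  //  (q ↔ r).
          branch 2.1.1 (add ¬s):
            (((q ∧ r) ↔ s) → ¬t): β-rule — branch into ¬((q ∧ r) ↔ s)  //  ¬t.
              branch 2.1.1.1 (add ¬((q ∧ r) ↔ s)):
                ¬((q ∧ r) ↔ s): β-rule — branch into (q ∧ r), ¬s  //  ¬(q ∧ r), s.
                  branch 2.1.1.1.1 (add (q ∧ r), ¬s):
                    (q ∧ r): α-rule — add q, r.
                    ○ open, literals {p=1, q=1, r=1, s=0}.
                  branch 2.1.1.1.2 (add ¬(q ∧ r), s):
                    × closes — contains both s and ¬s.
              branch 2.1.1.2 (add ¬t):
                ○ open, literals {p=1, s=0, t=0}.
          branch 2.1.2 (add (q ↔ r)):
            (((q ∧ r) ↔ s) → ¬t): β-rule — branch into ¬((q ∧ r) ↔ s)  //  ¬t.
              branch 2.1.2.1 (add ¬((q ∧ r) ↔ s)):
                (q ↔ r): β-rule — branch into q, r  //  ¬q, ¬r.
                  branch 2.1.2.1.1 (add q, r):
                    ¬((q ∧ r) ↔ s): β-rule — branch into (q ∧ r), ¬s  //  ¬(q ∧ r), s.
                      branch 2.1.2.1.1.1 (add (q ∧ r), ¬s):
                        (q ∧ r): α-rule — add q, r.
                        ○ open, literals {p=1, q=1, r=1, s=0}.
                      branch 2.1.2.1.1.2 (add ¬(q ∧ r), s):
                        ¬(q ∧ r): β-rule — branch into ¬q  //  ¬r.
                          branch 2.1.2.1.1.2.1 (add ¬q):
                            × closes — contains both q and ¬q.
                          branch 2.1.2.1.1.2.2 (add ¬r):
                            × closes — contains both r and ¬r.
                  branch 2.1.2.1.2 (add ¬q, ¬r):
                    ¬((q ∧ r) ↔ s): β-rule — branch into (q ∧ r), ¬s  //  ¬(q ∧ r), s.
                      branch 2.1.2.1.2.1 (add (q ∧ r), ¬s):
                        (q ∧ r): α-rule — add q, r.
                        × closes — contains both q and ¬q.
                      branch 2.1.2.1.2.2 (add ¬(q ∧ r), s):
                        ¬(q ∧ r): β-rule — branch into ¬q  //  ¬r.
                          branch 2.1.2.1.2.2.1 (add ¬q):
                            ○ open, literals {p=1, q=0, r=0, s=1}.
                          branch 2.1.2.1.2.2.2 (add ¬r):
                            ○ open, literals {p=1, q=0, r=0, s=1}.
              branch 2.1.2.2 (add ¬t):
                (q ↔ r): β-rule — branch into q, r  //  ¬q, ¬r.
                  branch 2.1.2.2.1 (add q, r):
                    ○ open, literals {p=1, q=1, r=1, t=0}.
                  branch 2.1.2.2.2 (add ¬q, ¬r):
                    ○ open, literals {p=1, q=0, r=0, t=0}.
      branch 2.2 (add ¬(s → (q ↔ r)), ¬((p ∧ p) ∧ (((q ∧ r) ↔ s) → ¬t))):
        ¬(s → (q ↔ r)): α-rule — add s, ¬(q ↔ r).
        ¬((p ∧ p) ∧ (((q ∧ r) ↔ s) → ¬t)): β-rule — branch into ¬(p ∧ p)  //  ¬(((q ∧ r) ↔ s) → ¬t).
          branch 2.2.1 (add ¬(p ∧ p)):
            ¬(q ↔ r): β-rule — branch into q, ¬r  //  ¬q, r.
              branch 2.2.1.1 (add q, ¬r):
                ¬(p ∧ p): β-rule — branch into ¬p  //  ¬p.
                  branch 2.2.1.1.1 (add ¬p):
                    ○ open, literals {p=0, q=1, r=0, s=1}.
                  branch 2.2.1.1.2 (add ¬p):
                    ○ open, literals {p=0, q=1, r=0, s=1}.
              branch 2.2.1.2 (add ¬q, r):
                ¬(p ∧ p): β-rule — branch into ¬p  //  ¬p.
                  branch 2.2.1.2.1 (add ¬p):
                    ○ open, literals {p=0, q=0, r=1, s=1}.
                  branch 2.2.1.2.2 (add ¬p):
                    ○ open, literals {p=0, q=0, r=1, s=1}.
          branch 2.2.2 (add ¬(((q ∧ r) ↔ s) → ¬t)):
            ¬(((q ∧ r) ↔ s) → ¬t): α-rule — add ((q ∧ r) ↔ s), ¬¬t.
            ¬(q ↔ r): β-rule — branch into q, ¬r  //  ¬q, r.
              branch 2.2.2.1 (add q, ¬r):
                ((q ∧ r) ↔ s): β-rule — branch into (q ∧ r), s  //  ¬(q ∧ r), ¬s.
                  branch 2.2.2.1.1 (add (q ∧ r), s):
                    (q ∧ r): α-rule — add q, r.
                    × closes — contains both r and ¬r.
                  branch 2.2.2.1.2 (add ¬(q ∧ r), ¬s):
                    × closes — contains both s and ¬s.
              branch 2.2.2.2 (add ¬q, r):
                ((q ∧ r) ↔ s): β-rule — branch into (q ∧ r), s  //  ¬(q ∧ r), ¬s.
                  branch 2.2.2.2.1 (add (q ∧ r), s):
                    (q ∧ r): α-rule — add q, r.
                    × closes — contains both q and ¬q.
                  branch 2.2.2.2.2 (add ¬(q ∧ r), ¬s):
                    × closes — contains both s and ¬s.
8 branches closed, 13 open.
Each open branch fixes some atoms; the unmentioned ones are free. Counting distinct full assignments: branch {t=0} (p, q, r, s) contributes 16 new; branch {q=0} (p, r, s, t) contributes 8 new; branch {p=1, q=1, r=1, s=0} (t) contributes 1 new; branch {p=1, s=0, t=0} (q, r) contributes 0 new; branch {p=1, q=1, r=1, s=0} (t) contributes 0 new; branch {p=1, q=0, r=0, s=1} (t) contributes 0 new; branch {p=1, q=0, r=0, s=1} (t) contributes 0 new; branch {p=1, q=1, r=1, t=0} (s) contributes 0 new; branch {p=1, q=0, r=0, t=0} (s) contributes 0 new; branch {p=0, q=1, r=0, s=1} (t) contributes 1 new; branch {p=0, q=1, r=0, s=1} (t) contributes 0 new; branch {p=0, q=0, r=1, s=1} (t) contributes 0 new; branch {p=0, q=0, r=1, s=1} (t) contributes 0 new. Total: 26.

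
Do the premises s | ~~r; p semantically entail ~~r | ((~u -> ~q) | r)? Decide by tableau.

Initial set: {(s | ~~r); p; ~(~~r | ((~u -> ~q) | r))}.
~(~~r | ((~u -> ~q) | r)): α-rule — add ~~~r, ~((~u -> ~q) | r).
~~~r: drop double negation, giving ~r.
~((~u -> ~q) | r): α-rule — add ~(~u -> ~q), ~r.
~(~u -> ~q): α-rule — add ~u, ~~q.
(s | ~~r): β-rule — branch into s  //  ~~r.
  branch 1 (add s):
    ○ open, literals {p=T, q=T, r=F, s=T, u=F}.
  branch 2 (add ~~r):
    ~~r: drop double negation, giving r.
    × closes — contains both r and ~r.
1 branch closed, 1 open.
An open branch gives a countermodel: p=T, q=T, r=F, s=T, u=F (unmentioned atoms arbitrary); the premises hold there but the conclusion fails.

No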